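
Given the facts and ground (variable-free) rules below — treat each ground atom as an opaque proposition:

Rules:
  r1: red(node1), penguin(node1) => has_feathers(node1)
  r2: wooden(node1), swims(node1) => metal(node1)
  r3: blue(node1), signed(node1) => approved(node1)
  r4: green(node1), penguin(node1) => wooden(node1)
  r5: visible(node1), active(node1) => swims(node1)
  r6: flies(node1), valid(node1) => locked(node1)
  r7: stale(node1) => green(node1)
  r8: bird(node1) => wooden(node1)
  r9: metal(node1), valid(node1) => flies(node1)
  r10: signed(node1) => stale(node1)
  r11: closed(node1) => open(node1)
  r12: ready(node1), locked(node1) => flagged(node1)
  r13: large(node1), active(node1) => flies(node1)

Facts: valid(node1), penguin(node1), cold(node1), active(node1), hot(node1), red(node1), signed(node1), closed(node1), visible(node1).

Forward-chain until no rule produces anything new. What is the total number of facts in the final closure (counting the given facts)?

18

Round 1 fires r1, r5, r10, r11, giving has_feathers(node1), swims(node1), stale(node1), open(node1).
Round 2 fires r7, giving green(node1).
Round 3 fires r4, giving wooden(node1).
Round 4 fires r2, giving metal(node1).
Round 5 fires r9, giving flies(node1).
Round 6 fires r6, giving locked(node1).
Closure: {active(node1), closed(node1), cold(node1), flies(node1), green(node1), has_feathers(node1), hot(node1), locked(node1), metal(node1), open(node1), penguin(node1), red(node1), signed(node1), stale(node1), swims(node1), valid(node1), visible(node1), wooden(node1)} — 18 facts.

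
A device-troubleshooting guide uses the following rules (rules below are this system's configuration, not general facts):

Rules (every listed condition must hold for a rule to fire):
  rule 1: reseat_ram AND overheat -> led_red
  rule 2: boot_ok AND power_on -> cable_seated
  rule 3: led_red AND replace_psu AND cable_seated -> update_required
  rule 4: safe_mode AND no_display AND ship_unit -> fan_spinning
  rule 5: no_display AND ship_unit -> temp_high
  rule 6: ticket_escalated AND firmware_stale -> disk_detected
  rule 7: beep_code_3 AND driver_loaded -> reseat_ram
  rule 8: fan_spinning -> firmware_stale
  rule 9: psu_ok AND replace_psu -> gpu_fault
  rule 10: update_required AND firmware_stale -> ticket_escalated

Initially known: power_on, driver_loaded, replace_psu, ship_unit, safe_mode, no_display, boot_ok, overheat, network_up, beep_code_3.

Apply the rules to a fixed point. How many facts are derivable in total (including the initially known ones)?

Round 1: rule 2 [boot_ok AND power_on -> cable_seated]; rule 4 [safe_mode AND no_display AND ship_unit -> fan_spinning]; rule 5 [no_display AND ship_unit -> temp_high]; rule 7 [beep_code_3 AND driver_loaded -> reseat_ram]. New: cable_seated, fan_spinning, temp_high, reseat_ram.
Round 2: rule 1 [reseat_ram AND overheat -> led_red]; rule 8 [fan_spinning -> firmware_stale]. New: led_red, firmware_stale.
Round 3: rule 3 [led_red AND replace_psu AND cable_seated -> update_required]. New: update_required.
Round 4: rule 10 [update_required AND firmware_stale -> ticket_escalated]. New: ticket_escalated.
Round 5: rule 6 [ticket_escalated AND firmware_stale -> disk_detected]. New: disk_detected.
Closure: {beep_code_3, boot_ok, cable_seated, disk_detected, driver_loaded, fan_spinning, firmware_stale, led_red, network_up, no_display, overheat, power_on, replace_psu, reseat_ram, safe_mode, ship_unit, temp_high, ticket_escalated, update_required} — 19 facts.

19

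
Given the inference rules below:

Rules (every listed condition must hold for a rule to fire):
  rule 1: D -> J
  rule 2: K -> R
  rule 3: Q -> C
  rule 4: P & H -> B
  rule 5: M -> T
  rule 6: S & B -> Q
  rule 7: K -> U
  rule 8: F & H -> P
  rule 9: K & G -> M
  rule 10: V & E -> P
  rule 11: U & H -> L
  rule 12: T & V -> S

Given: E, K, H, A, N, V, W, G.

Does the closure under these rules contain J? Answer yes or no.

no

Round 1: rule 2 [K -> R]; rule 7 [K -> U]; rule 9 [K & G -> M]; rule 10 [V & E -> P]. Adds R, U, M, P.
Round 2: rule 4 [P & H -> B]; rule 5 [M -> T]; rule 11 [U & H -> L]. Adds B, T, L.
Round 3: rule 12 [T & V -> S]. Adds S.
Round 4: rule 6 [S & B -> Q]. Adds Q.
Round 5: rule 3 [Q -> C]. Adds C.
Fixed point reached. J is concluded only by rule 1; rule 1 needs D (never derived).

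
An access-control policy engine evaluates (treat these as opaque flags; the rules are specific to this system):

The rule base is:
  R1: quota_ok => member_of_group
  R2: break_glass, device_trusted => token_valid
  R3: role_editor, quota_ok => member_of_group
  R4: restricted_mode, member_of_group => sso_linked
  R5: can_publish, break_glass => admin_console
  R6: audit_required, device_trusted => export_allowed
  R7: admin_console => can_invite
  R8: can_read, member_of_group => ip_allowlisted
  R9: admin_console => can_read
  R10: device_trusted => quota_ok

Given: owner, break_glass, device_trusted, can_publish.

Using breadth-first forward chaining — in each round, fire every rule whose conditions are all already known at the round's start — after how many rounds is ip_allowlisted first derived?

3

[1] R2 [break_glass, device_trusted => token_valid]; R5 [can_publish, break_glass => admin_console]; R10 [device_trusted => quota_ok]. ⇒ new: token_valid, admin_console, quota_ok.
[2] R1 [quota_ok => member_of_group]; R7 [admin_console => can_invite]; R9 [admin_console => can_read]. ⇒ new: member_of_group, can_invite, can_read.
[3] R8 [can_read, member_of_group => ip_allowlisted]. ⇒ new: ip_allowlisted.
ip_allowlisted first appears in round 3.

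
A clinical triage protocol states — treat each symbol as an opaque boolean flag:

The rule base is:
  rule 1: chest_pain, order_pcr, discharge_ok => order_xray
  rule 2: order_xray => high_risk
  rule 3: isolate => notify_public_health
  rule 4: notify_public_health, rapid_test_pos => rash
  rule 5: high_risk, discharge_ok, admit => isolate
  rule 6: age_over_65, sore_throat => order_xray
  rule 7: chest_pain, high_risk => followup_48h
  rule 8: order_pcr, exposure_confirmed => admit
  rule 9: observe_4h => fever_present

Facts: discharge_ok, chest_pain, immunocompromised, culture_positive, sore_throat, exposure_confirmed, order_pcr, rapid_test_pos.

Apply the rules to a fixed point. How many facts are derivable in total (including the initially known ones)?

[1] rule 1 [chest_pain, order_pcr, discharge_ok => order_xray]; rule 8 [order_pcr, exposure_confirmed => admit]. ⇒ new: order_xray, admit.
[2] rule 2 [order_xray => high_risk]. ⇒ new: high_risk.
[3] rule 5 [high_risk, discharge_ok, admit => isolate]; rule 7 [chest_pain, high_risk => followup_48h]. ⇒ new: isolate, followup_48h.
[4] rule 3 [isolate => notify_public_health]. ⇒ new: notify_public_health.
[5] rule 4 [notify_public_health, rapid_test_pos => rash]. ⇒ new: rash.
Closure: {admit, chest_pain, culture_positive, discharge_ok, exposure_confirmed, followup_48h, high_risk, immunocompromised, isolate, notify_public_health, order_pcr, order_xray, rapid_test_pos, rash, sore_throat} — 15 facts.

15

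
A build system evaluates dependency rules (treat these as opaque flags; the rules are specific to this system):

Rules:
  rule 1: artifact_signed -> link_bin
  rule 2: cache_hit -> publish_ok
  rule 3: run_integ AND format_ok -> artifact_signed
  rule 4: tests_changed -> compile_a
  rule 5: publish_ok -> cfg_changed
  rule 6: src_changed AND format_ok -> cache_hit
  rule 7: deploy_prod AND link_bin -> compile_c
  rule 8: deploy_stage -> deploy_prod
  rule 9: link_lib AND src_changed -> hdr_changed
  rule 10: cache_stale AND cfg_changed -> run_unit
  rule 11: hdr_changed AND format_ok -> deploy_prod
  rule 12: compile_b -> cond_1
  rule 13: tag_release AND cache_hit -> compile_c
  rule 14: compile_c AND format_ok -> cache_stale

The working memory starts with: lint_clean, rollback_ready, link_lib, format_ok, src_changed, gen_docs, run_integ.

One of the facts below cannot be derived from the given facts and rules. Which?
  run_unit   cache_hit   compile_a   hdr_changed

compile_a

[1] rule 3 [run_integ AND format_ok -> artifact_signed]; rule 6 [src_changed AND format_ok -> cache_hit]; rule 9 [link_lib AND src_changed -> hdr_changed]. ⇒ new: artifact_signed, cache_hit, hdr_changed.
[2] rule 1 [artifact_signed -> link_bin]; rule 2 [cache_hit -> publish_ok]; rule 11 [hdr_changed AND format_ok -> deploy_prod]. ⇒ new: link_bin, publish_ok, deploy_prod.
[3] rule 5 [publish_ok -> cfg_changed]; rule 7 [deploy_prod AND link_bin -> compile_c]. ⇒ new: cfg_changed, compile_c.
[4] rule 14 [compile_c AND format_ok -> cache_stale]. ⇒ new: cache_stale.
[5] rule 10 [cache_stale AND cfg_changed -> run_unit]. ⇒ new: run_unit.
Derived: run_unit (round 5), hdr_changed (round 1), cache_hit (round 1). compile_a never appears in any round.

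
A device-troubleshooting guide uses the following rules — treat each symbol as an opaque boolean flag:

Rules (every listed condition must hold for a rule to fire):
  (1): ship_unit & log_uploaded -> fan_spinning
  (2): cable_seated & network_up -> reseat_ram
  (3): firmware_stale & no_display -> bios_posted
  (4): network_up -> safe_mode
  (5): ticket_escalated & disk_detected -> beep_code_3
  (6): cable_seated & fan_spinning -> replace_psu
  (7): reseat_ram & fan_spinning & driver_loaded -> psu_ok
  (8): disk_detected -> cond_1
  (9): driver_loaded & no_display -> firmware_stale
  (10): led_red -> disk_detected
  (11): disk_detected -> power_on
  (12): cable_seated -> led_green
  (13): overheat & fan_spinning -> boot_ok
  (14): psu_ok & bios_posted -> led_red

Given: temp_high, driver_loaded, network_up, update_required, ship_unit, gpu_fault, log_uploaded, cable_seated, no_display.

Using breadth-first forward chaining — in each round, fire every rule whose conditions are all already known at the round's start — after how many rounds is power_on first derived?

Round 1 — (1), (2), (4), (9), (12), derive fan_spinning, reseat_ram, safe_mode, firmware_stale, led_green.
Round 2 — (3), (6), (7), derive bios_posted, replace_psu, psu_ok.
Round 3 — (14), derive led_red.
Round 4 — (10), derive disk_detected.
Round 5 — (8), (11), derive cond_1, power_on.
power_on first appears in round 5.

5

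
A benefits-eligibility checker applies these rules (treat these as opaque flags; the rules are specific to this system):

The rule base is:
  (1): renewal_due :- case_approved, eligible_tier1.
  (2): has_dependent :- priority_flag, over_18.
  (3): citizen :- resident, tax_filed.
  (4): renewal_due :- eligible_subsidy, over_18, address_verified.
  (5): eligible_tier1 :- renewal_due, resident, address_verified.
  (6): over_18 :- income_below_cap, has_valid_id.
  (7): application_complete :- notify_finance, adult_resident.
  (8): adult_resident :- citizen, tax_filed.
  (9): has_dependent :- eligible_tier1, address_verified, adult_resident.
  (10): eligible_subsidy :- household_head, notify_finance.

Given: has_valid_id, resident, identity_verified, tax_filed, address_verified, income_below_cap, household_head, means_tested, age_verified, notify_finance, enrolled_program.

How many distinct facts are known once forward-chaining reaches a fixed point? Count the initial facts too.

19

[1] (3) [citizen :- resident, tax_filed.]; (6) [over_18 :- income_below_cap, has_valid_id.]; (10) [eligible_subsidy :- household_head, notify_finance.]. ⇒ new: citizen, over_18, eligible_subsidy.
[2] (4) [renewal_due :- eligible_subsidy, over_18, address_verified.]; (8) [adult_resident :- citizen, tax_filed.]. ⇒ new: renewal_due, adult_resident.
[3] (5) [eligible_tier1 :- renewal_due, resident, address_verified.]; (7) [application_complete :- notify_finance, adult_resident.]. ⇒ new: eligible_tier1, application_complete.
[4] (9) [has_dependent :- eligible_tier1, address_verified, adult_resident.]. ⇒ new: has_dependent.
Closure: {address_verified, adult_resident, age_verified, application_complete, citizen, eligible_subsidy, eligible_tier1, enrolled_program, has_dependent, has_valid_id, household_head, identity_verified, income_below_cap, means_tested, notify_finance, over_18, renewal_due, resident, tax_filed} — 19 facts.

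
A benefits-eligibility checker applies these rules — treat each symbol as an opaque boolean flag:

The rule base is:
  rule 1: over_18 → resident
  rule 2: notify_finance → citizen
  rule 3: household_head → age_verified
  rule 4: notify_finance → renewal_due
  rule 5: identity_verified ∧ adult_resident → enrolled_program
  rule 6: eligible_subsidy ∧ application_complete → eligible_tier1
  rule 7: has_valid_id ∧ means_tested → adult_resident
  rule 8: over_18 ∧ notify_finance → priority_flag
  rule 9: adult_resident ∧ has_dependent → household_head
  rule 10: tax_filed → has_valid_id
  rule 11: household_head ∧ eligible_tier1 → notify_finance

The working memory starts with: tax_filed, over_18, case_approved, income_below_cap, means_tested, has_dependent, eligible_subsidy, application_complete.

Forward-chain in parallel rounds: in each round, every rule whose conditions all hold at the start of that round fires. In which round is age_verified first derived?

Round 1 fires rule 1, rule 6, rule 10, giving resident, eligible_tier1, has_valid_id.
Round 2 fires rule 7, giving adult_resident.
Round 3 fires rule 9, giving household_head.
Round 4 fires rule 3, rule 11, giving age_verified, notify_finance.
age_verified first appears in round 4.

4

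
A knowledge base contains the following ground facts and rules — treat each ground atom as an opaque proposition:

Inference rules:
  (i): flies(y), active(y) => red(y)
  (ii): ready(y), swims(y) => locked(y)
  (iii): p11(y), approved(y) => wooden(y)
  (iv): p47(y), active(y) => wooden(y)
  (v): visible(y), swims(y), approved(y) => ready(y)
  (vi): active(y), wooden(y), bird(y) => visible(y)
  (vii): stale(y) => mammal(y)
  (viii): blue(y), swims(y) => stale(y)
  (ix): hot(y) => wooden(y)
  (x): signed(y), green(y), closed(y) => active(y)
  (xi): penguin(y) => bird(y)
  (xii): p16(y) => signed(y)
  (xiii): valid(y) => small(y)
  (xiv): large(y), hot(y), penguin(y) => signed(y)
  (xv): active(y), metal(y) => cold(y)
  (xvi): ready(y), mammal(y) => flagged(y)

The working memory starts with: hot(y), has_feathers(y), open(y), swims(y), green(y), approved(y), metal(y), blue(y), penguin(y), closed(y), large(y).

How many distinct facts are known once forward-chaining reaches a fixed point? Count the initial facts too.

Round 1 fires (viii), (ix), (xi), (xiv), giving stale(y), wooden(y), bird(y), signed(y).
Round 2 fires (vii), (x), giving mammal(y), active(y).
Round 3 fires (vi), (xv), giving visible(y), cold(y).
Round 4 fires (v), giving ready(y).
Round 5 fires (ii), (xvi), giving locked(y), flagged(y).
Closure: {active(y), approved(y), bird(y), blue(y), closed(y), cold(y), flagged(y), green(y), has_feathers(y), hot(y), large(y), locked(y), mammal(y), metal(y), open(y), penguin(y), ready(y), signed(y), stale(y), swims(y), visible(y), wooden(y)} — 22 facts.

22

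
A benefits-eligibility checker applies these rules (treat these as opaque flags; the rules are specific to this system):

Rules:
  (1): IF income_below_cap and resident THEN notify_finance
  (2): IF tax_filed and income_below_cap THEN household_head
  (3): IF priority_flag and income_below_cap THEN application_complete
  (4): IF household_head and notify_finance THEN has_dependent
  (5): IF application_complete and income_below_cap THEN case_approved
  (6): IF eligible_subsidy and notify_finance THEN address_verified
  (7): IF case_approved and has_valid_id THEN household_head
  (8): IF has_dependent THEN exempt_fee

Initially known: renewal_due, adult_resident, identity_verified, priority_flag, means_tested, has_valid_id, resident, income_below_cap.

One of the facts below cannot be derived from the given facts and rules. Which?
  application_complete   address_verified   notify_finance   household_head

[1] (1) [IF income_below_cap and resident THEN notify_finance]; (3) [IF priority_flag and income_below_cap THEN application_complete]. ⇒ new: notify_finance, application_complete.
[2] (5) [IF application_complete and income_below_cap THEN case_approved]. ⇒ new: case_approved.
[3] (7) [IF case_approved and has_valid_id THEN household_head]. ⇒ new: household_head.
[4] (4) [IF household_head and notify_finance THEN has_dependent]. ⇒ new: has_dependent.
[5] (8) [IF has_dependent THEN exempt_fee]. ⇒ new: exempt_fee.
Derived: household_head (round 3), application_complete (round 1), notify_finance (round 1). address_verified never appears in any round.

address_verified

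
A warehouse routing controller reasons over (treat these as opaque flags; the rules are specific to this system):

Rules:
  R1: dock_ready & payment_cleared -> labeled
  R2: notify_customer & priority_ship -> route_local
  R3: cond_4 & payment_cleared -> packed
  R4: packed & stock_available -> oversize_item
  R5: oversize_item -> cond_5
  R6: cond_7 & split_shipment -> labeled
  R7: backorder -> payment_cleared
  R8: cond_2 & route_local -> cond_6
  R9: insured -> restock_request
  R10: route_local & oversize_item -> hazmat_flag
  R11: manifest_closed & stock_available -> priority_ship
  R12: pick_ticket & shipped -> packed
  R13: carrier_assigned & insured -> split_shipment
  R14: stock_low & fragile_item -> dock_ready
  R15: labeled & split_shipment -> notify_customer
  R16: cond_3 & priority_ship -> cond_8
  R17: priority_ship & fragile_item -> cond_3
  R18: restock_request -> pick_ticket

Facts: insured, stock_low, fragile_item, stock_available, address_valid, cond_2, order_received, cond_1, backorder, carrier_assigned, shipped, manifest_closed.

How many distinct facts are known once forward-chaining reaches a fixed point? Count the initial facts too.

28

Round 1 fires R7, R9, R11, R13, R14, giving payment_cleared, restock_request, priority_ship, split_shipment, dock_ready.
Round 2 fires R1, R17, R18, giving labeled, cond_3, pick_ticket.
Round 3 fires R12, R15, R16, giving packed, notify_customer, cond_8.
Round 4 fires R2, R4, giving route_local, oversize_item.
Round 5 fires R5, R8, R10, giving cond_5, cond_6, hazmat_flag.
Closure: {address_valid, backorder, carrier_assigned, cond_1, cond_2, cond_3, cond_5, cond_6, cond_8, dock_ready, fragile_item, hazmat_flag, insured, labeled, manifest_closed, notify_customer, order_received, oversize_item, packed, payment_cleared, pick_ticket, priority_ship, restock_request, route_local, shipped, split_shipment, stock_available, stock_low} — 28 facts.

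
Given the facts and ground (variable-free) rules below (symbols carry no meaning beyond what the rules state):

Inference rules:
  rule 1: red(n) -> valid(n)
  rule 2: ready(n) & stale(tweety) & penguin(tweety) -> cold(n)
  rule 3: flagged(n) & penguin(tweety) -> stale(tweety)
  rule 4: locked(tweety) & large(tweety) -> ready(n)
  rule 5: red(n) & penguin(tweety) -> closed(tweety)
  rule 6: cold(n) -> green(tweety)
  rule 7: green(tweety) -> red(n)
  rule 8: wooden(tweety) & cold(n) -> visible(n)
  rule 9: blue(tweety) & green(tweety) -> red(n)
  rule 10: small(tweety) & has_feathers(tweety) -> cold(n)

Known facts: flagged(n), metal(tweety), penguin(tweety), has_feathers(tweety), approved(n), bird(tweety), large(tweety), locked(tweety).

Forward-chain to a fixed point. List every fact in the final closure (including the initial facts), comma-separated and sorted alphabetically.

approved(n), bird(tweety), closed(tweety), cold(n), flagged(n), green(tweety), has_feathers(tweety), large(tweety), locked(tweety), metal(tweety), penguin(tweety), ready(n), red(n), stale(tweety), valid(n)

Round 1 — rule 3, rule 4, derive stale(tweety), ready(n).
Round 2 — rule 2, derive cold(n).
Round 3 — rule 6, derive green(tweety).
Round 4 — rule 7, derive red(n).
Round 5 — rule 1, rule 5, derive valid(n), closed(tweety).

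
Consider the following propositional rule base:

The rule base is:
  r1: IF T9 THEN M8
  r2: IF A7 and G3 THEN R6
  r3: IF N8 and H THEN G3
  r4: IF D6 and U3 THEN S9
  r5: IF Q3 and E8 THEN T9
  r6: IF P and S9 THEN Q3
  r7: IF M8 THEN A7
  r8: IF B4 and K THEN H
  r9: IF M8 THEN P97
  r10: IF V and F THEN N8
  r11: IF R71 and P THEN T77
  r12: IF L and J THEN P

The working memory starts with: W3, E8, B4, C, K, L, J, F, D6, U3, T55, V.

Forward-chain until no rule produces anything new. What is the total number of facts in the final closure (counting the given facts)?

Round 1 — r4, r8, r10, r12, derive S9, H, N8, P.
Round 2 — r3, r6, derive G3, Q3.
Round 3 — r5, derive T9.
Round 4 — r1, derive M8.
Round 5 — r7, r9, derive A7, P97.
Round 6 — r2, derive R6.
Closure: {A7, B4, C, D6, E8, F, G3, H, J, K, L, M8, N8, P, P97, Q3, R6, S9, T55, T9, U3, V, W3} — 23 facts.

23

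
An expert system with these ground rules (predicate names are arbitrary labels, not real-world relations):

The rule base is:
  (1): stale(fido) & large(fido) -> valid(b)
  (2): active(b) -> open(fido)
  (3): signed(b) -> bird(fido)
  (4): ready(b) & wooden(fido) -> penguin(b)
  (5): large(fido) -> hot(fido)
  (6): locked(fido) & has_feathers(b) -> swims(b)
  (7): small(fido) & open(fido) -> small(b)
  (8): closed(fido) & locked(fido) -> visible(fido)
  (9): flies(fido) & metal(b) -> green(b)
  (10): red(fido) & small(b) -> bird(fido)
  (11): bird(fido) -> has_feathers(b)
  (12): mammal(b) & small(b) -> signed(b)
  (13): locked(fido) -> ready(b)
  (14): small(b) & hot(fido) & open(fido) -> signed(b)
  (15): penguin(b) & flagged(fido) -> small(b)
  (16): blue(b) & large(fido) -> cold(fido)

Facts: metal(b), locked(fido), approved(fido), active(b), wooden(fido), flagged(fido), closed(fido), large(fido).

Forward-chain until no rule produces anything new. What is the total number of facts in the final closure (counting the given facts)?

Round 1: (2) [active(b) -> open(fido)]; (5) [large(fido) -> hot(fido)]; (8) [closed(fido) & locked(fido) -> visible(fido)]; (13) [locked(fido) -> ready(b)]. Adds open(fido), hot(fido), visible(fido), ready(b).
Round 2: (4) [ready(b) & wooden(fido) -> penguin(b)]. Adds penguin(b).
Round 3: (15) [penguin(b) & flagged(fido) -> small(b)]. Adds small(b).
Round 4: (14) [small(b) & hot(fido) & open(fido) -> signed(b)]. Adds signed(b).
Round 5: (3) [signed(b) -> bird(fido)]. Adds bird(fido).
Round 6: (11) [bird(fido) -> has_feathers(b)]. Adds has_feathers(b).
Round 7: (6) [locked(fido) & has_feathers(b) -> swims(b)]. Adds swims(b).
Closure: {active(b), approved(fido), bird(fido), closed(fido), flagged(fido), has_feathers(b), hot(fido), large(fido), locked(fido), metal(b), open(fido), penguin(b), ready(b), signed(b), small(b), swims(b), visible(fido), wooden(fido)} — 18 facts.

18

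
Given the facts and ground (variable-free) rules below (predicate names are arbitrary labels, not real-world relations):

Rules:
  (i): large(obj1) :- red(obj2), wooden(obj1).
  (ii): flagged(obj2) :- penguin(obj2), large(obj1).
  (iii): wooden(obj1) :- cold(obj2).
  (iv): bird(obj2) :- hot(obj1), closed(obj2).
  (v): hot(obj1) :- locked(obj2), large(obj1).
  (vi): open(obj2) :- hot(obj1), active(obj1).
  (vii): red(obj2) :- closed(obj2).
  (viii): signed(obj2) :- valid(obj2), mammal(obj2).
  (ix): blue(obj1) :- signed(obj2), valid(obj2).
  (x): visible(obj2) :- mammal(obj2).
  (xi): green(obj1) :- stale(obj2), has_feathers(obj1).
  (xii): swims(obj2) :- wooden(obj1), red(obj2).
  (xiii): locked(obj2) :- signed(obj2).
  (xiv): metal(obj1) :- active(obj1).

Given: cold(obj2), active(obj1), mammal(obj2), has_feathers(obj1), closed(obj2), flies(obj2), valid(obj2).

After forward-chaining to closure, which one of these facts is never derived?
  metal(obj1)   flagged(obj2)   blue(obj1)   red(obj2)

[1] (iii) [wooden(obj1) :- cold(obj2).]; (vii) [red(obj2) :- closed(obj2).]; (viii) [signed(obj2) :- valid(obj2), mammal(obj2).]; (x) [visible(obj2) :- mammal(obj2).]; (xiv) [metal(obj1) :- active(obj1).]. ⇒ new: wooden(obj1), red(obj2), signed(obj2), visible(obj2), metal(obj1).
[2] (i) [large(obj1) :- red(obj2), wooden(obj1).]; (ix) [blue(obj1) :- signed(obj2), valid(obj2).]; (xii) [swims(obj2) :- wooden(obj1), red(obj2).]; (xiii) [locked(obj2) :- signed(obj2).]. ⇒ new: large(obj1), blue(obj1), swims(obj2), locked(obj2).
[3] (v) [hot(obj1) :- locked(obj2), large(obj1).]. ⇒ new: hot(obj1).
[4] (iv) [bird(obj2) :- hot(obj1), closed(obj2).]; (vi) [open(obj2) :- hot(obj1), active(obj1).]. ⇒ new: bird(obj2), open(obj2).
Derived: red(obj2) (round 1), metal(obj1) (round 1), blue(obj1) (round 2). flagged(obj2) never appears in any round.

flagged(obj2)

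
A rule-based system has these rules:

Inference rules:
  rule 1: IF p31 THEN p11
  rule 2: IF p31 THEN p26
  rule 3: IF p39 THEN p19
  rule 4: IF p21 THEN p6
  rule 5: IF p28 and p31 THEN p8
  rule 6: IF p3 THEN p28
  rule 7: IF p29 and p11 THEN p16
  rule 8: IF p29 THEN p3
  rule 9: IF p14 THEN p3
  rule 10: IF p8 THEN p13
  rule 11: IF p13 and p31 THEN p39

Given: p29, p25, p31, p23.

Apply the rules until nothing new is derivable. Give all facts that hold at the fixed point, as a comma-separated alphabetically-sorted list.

Round 1: rule 1 [IF p31 THEN p11]; rule 2 [IF p31 THEN p26]; rule 8 [IF p29 THEN p3]. New: p11, p26, p3.
Round 2: rule 6 [IF p3 THEN p28]; rule 7 [IF p29 and p11 THEN p16]. New: p28, p16.
Round 3: rule 5 [IF p28 and p31 THEN p8]. New: p8.
Round 4: rule 10 [IF p8 THEN p13]. New: p13.
Round 5: rule 11 [IF p13 and p31 THEN p39]. New: p39.
Round 6: rule 3 [IF p39 THEN p19]. New: p19.

p11, p13, p16, p19, p23, p25, p26, p28, p29, p3, p31, p39, p8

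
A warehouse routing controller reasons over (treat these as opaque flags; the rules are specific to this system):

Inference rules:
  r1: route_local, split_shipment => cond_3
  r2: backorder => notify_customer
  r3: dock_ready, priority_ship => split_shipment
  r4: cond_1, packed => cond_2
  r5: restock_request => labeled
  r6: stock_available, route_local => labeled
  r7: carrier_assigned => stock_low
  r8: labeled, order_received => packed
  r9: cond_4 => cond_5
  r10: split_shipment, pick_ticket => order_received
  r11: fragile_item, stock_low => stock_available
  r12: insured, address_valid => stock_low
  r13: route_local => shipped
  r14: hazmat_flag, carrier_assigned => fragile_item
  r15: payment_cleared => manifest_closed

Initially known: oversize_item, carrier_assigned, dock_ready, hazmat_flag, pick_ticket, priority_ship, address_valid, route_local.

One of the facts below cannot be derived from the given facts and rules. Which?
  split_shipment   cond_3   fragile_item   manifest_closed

Round 1 — r3, r7, r13, r14, derive split_shipment, stock_low, shipped, fragile_item.
Round 2 — r1, r10, r11, derive cond_3, order_received, stock_available.
Round 3 — r6, derive labeled.
Round 4 — r8, derive packed.
Derived: cond_3 (round 2), fragile_item (round 1), split_shipment (round 1). manifest_closed never appears in any round.

manifest_closed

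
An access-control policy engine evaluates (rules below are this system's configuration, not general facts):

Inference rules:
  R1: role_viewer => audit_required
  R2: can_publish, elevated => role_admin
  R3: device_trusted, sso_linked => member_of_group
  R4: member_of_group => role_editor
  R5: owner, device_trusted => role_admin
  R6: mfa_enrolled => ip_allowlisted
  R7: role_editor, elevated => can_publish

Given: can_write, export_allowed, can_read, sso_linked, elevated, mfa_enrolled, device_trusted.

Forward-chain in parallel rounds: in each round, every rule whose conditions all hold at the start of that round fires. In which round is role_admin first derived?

Round 1 fires R3, R6, giving member_of_group, ip_allowlisted.
Round 2 fires R4, giving role_editor.
Round 3 fires R7, giving can_publish.
Round 4 fires R2, giving role_admin.
role_admin first appears in round 4.

4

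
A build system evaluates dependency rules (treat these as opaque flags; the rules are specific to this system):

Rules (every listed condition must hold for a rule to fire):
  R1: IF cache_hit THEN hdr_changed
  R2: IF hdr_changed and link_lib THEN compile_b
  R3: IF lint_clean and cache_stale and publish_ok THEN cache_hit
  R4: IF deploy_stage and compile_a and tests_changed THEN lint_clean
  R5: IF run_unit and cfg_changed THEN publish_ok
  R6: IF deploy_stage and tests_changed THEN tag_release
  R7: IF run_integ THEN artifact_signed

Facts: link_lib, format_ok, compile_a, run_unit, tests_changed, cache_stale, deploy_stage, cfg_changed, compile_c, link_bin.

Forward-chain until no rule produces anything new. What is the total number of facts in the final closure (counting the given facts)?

16

Round 1: R4 [IF deploy_stage and compile_a and tests_changed THEN lint_clean]; R5 [IF run_unit and cfg_changed THEN publish_ok]; R6 [IF deploy_stage and tests_changed THEN tag_release]. New: lint_clean, publish_ok, tag_release.
Round 2: R3 [IF lint_clean and cache_stale and publish_ok THEN cache_hit]. New: cache_hit.
Round 3: R1 [IF cache_hit THEN hdr_changed]. New: hdr_changed.
Round 4: R2 [IF hdr_changed and link_lib THEN compile_b]. New: compile_b.
Closure: {cache_hit, cache_stale, cfg_changed, compile_a, compile_b, compile_c, deploy_stage, format_ok, hdr_changed, link_bin, link_lib, lint_clean, publish_ok, run_unit, tag_release, tests_changed} — 16 facts.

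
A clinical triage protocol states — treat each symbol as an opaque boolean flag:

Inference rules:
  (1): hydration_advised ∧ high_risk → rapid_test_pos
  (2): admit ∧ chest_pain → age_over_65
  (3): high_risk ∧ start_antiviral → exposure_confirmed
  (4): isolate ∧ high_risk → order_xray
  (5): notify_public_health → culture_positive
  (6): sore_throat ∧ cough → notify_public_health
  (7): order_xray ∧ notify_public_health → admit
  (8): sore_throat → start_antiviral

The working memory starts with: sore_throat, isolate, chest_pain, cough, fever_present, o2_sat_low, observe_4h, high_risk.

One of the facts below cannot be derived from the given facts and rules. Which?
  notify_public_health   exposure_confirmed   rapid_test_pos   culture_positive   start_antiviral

Round 1 — (4), (6), (8), derive order_xray, notify_public_health, start_antiviral.
Round 2 — (3), (5), (7), derive exposure_confirmed, culture_positive, admit.
Round 3 — (2), derive age_over_65.
Derived: start_antiviral (round 1), culture_positive (round 2), exposure_confirmed (round 2), notify_public_health (round 1). rapid_test_pos never appears in any round.

rapid_test_pos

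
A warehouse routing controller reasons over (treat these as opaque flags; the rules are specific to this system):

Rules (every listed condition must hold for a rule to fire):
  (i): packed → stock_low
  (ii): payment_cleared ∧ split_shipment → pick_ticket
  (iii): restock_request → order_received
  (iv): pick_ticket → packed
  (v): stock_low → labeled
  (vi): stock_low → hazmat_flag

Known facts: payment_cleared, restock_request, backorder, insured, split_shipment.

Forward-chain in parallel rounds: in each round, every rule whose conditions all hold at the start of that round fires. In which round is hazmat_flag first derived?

Round 1 fires (ii), (iii), giving pick_ticket, order_received.
Round 2 fires (iv), giving packed.
Round 3 fires (i), giving stock_low.
Round 4 fires (v), (vi), giving labeled, hazmat_flag.
hazmat_flag first appears in round 4.

4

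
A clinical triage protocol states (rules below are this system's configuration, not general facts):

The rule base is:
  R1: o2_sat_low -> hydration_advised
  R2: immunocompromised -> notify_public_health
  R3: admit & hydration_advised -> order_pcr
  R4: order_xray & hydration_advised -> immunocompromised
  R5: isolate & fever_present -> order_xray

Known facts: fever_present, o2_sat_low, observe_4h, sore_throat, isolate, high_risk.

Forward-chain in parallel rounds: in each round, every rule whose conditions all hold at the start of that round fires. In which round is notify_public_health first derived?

3

[1] R1 [o2_sat_low -> hydration_advised]; R5 [isolate & fever_present -> order_xray]. ⇒ new: hydration_advised, order_xray.
[2] R4 [order_xray & hydration_advised -> immunocompromised]. ⇒ new: immunocompromised.
[3] R2 [immunocompromised -> notify_public_health]. ⇒ new: notify_public_health.
notify_public_health first appears in round 3.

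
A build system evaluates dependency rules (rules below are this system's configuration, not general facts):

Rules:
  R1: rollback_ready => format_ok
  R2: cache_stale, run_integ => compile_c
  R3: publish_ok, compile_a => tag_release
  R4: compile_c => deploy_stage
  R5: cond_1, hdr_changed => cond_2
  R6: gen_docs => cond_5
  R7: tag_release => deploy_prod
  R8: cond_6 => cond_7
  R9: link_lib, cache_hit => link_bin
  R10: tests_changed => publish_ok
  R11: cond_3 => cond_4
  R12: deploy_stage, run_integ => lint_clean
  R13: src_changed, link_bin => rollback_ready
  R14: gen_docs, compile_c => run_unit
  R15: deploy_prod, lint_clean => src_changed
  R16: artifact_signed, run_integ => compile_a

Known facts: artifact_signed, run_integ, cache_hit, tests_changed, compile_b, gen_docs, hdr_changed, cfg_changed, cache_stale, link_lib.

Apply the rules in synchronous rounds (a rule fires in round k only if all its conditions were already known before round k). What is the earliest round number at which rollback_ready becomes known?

Round 1 — R2, R6, R9, R10, R16, derive compile_c, cond_5, link_bin, publish_ok, compile_a.
Round 2 — R3, R4, R14, derive tag_release, deploy_stage, run_unit.
Round 3 — R7, R12, derive deploy_prod, lint_clean.
Round 4 — R15, derive src_changed.
Round 5 — R13, derive rollback_ready.
rollback_ready first appears in round 5.

5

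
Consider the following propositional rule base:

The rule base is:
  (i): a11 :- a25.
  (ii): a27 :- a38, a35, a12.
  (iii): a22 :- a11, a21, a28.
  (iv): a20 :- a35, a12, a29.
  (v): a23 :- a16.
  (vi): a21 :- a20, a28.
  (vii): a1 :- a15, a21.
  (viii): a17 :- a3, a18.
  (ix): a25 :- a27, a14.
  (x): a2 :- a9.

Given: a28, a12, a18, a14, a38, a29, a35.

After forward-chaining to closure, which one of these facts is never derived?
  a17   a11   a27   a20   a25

a17

Round 1 — (ii), (iv), derive a27, a20.
Round 2 — (vi), (ix), derive a21, a25.
Round 3 — (i), derive a11.
Round 4 — (iii), derive a22.
Derived: a27 (round 1), a25 (round 2), a11 (round 3), a20 (round 1). a17 never appears in any round.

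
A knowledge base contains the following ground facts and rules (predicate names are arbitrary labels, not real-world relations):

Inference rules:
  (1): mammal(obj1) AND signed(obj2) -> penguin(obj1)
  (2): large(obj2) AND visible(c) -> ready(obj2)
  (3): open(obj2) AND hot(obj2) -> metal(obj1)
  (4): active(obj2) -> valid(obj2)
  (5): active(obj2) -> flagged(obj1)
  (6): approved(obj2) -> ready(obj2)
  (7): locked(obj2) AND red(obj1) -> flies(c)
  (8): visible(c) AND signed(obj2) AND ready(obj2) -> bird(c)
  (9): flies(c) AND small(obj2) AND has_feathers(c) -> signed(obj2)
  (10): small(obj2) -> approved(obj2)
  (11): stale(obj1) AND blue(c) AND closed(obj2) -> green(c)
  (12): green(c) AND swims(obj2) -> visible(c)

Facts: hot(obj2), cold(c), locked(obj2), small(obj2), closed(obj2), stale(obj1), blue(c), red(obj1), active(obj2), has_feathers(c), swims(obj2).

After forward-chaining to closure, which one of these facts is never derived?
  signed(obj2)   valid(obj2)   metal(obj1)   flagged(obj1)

metal(obj1)

Round 1: (4) [active(obj2) -> valid(obj2)]; (5) [active(obj2) -> flagged(obj1)]; (7) [locked(obj2) AND red(obj1) -> flies(c)]; (10) [small(obj2) -> approved(obj2)]; (11) [stale(obj1) AND blue(c) AND closed(obj2) -> green(c)]. New: valid(obj2), flagged(obj1), flies(c), approved(obj2), green(c).
Round 2: (6) [approved(obj2) -> ready(obj2)]; (9) [flies(c) AND small(obj2) AND has_feathers(c) -> signed(obj2)]; (12) [green(c) AND swims(obj2) -> visible(c)]. New: ready(obj2), signed(obj2), visible(c).
Round 3: (8) [visible(c) AND signed(obj2) AND ready(obj2) -> bird(c)]. New: bird(c).
Derived: valid(obj2) (round 1), flagged(obj1) (round 1), signed(obj2) (round 2). metal(obj1) never appears in any round.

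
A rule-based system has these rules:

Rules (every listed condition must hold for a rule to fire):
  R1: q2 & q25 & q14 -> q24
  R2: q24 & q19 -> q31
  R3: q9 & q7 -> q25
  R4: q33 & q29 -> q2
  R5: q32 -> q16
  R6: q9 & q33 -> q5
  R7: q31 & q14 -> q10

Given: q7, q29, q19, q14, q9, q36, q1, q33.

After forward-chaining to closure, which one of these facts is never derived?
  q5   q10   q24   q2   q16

q16

[1] R3 [q9 & q7 -> q25]; R4 [q33 & q29 -> q2]; R6 [q9 & q33 -> q5]. ⇒ new: q25, q2, q5.
[2] R1 [q2 & q25 & q14 -> q24]. ⇒ new: q24.
[3] R2 [q24 & q19 -> q31]. ⇒ new: q31.
[4] R7 [q31 & q14 -> q10]. ⇒ new: q10.
Derived: q5 (round 1), q10 (round 4), q2 (round 1), q24 (round 2). q16 never appears in any round.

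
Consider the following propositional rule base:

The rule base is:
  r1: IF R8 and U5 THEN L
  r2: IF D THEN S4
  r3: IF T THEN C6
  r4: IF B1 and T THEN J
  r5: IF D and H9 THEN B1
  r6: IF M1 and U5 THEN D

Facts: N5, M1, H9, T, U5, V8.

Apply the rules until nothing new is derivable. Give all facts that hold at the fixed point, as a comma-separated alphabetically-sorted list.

Round 1: r3 [IF T THEN C6]; r6 [IF M1 and U5 THEN D]. New: C6, D.
Round 2: r2 [IF D THEN S4]; r5 [IF D and H9 THEN B1]. New: S4, B1.
Round 3: r4 [IF B1 and T THEN J]. New: J.

B1, C6, D, H9, J, M1, N5, S4, T, U5, V8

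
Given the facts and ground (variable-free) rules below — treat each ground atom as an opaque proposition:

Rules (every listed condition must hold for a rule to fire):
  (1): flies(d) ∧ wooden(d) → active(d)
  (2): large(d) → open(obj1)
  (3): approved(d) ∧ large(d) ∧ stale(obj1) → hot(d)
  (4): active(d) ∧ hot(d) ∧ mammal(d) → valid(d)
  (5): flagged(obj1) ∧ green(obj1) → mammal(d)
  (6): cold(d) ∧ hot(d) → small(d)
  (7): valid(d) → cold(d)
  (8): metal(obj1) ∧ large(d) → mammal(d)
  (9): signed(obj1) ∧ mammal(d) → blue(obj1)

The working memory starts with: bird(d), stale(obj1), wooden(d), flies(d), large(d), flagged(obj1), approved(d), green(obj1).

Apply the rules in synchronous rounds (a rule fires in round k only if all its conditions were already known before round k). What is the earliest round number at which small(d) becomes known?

Round 1 fires (1), (2), (3), (5), giving active(d), open(obj1), hot(d), mammal(d).
Round 2 fires (4), giving valid(d).
Round 3 fires (7), giving cold(d).
Round 4 fires (6), giving small(d).
small(d) first appears in round 4.

4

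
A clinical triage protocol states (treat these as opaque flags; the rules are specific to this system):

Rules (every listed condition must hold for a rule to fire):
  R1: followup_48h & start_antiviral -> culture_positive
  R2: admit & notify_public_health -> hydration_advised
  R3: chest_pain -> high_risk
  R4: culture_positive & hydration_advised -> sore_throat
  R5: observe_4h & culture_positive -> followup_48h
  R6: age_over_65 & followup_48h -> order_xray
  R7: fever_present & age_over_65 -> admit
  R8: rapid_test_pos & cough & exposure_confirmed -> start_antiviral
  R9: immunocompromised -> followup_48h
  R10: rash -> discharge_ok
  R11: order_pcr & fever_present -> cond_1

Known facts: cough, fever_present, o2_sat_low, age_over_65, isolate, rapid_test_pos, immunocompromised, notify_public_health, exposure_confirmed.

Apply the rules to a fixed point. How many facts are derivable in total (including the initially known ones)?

16

Round 1: R7 [fever_present & age_over_65 -> admit]; R8 [rapid_test_pos & cough & exposure_confirmed -> start_antiviral]; R9 [immunocompromised -> followup_48h]. Adds admit, start_antiviral, followup_48h.
Round 2: R1 [followup_48h & start_antiviral -> culture_positive]; R2 [admit & notify_public_health -> hydration_advised]; R6 [age_over_65 & followup_48h -> order_xray]. Adds culture_positive, hydration_advised, order_xray.
Round 3: R4 [culture_positive & hydration_advised -> sore_throat]. Adds sore_throat.
Closure: {admit, age_over_65, cough, culture_positive, exposure_confirmed, fever_present, followup_48h, hydration_advised, immunocompromised, isolate, notify_public_health, o2_sat_low, order_xray, rapid_test_pos, sore_throat, start_antiviral} — 16 facts.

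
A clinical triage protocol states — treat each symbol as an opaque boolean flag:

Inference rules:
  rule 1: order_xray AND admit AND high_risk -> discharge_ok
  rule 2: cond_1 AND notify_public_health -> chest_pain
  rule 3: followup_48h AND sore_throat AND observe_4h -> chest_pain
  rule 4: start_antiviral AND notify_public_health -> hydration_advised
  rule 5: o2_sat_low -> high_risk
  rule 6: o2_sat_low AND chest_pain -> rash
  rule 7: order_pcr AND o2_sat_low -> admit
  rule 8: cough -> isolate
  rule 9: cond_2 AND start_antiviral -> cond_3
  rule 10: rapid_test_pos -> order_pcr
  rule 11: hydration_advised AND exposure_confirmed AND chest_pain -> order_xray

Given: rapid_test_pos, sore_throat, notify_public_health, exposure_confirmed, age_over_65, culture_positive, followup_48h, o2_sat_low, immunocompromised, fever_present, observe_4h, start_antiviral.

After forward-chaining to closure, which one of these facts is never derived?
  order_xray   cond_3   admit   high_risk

cond_3

Round 1 — rule 3, rule 4, rule 5, rule 10, derive chest_pain, hydration_advised, high_risk, order_pcr.
Round 2 — rule 6, rule 7, rule 11, derive rash, admit, order_xray.
Round 3 — rule 1, derive discharge_ok.
Derived: high_risk (round 1), order_xray (round 2), admit (round 2). cond_3 never appears in any round.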